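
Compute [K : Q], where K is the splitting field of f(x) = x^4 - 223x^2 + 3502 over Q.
[K : Q] = 4

Solving the quadratic in x^2: x^2 = (223 ± √(223^2 - 4·3502))/2 = (223 ± √35721)/2 = (223 ± 189)/2, giving x^2 = 206 or x^2 = 17. So f(x) = (x^2 - 206)(x^2 - 17) and the roots of f are ±√206, ±√17. Hence the splitting field is K = Q(√206, √17). Since 206 and 17 are distinct squarefree integers > 1, their product 3502 is not a perfect square, so √17 ∉ Q(√206). By the tower law [K:Q] = [Q(√206,√17):Q(√206)] · [Q(√206):Q] = 2 · 2 = 4.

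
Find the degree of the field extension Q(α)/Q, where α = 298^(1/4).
[Q(α):Q] = 4

α is a root of x^4 - 298. By Eisenstein's criterion at the prime p = 2 (which divides the constant term 298 but p^2 = 4 does not, since 298 is squarefree), x^4 - 298 is irreducible over Q. Hence [Q(α):Q] = 4.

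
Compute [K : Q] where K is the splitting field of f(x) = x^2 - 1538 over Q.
[K : Q] = 2

f(x) = x^2 - 1538 factors as (x - √1538)(x + √1538). The splitting field is K = Q(√1538). Since 1538 is squarefree and > 1, it is not a perfect square, so x^2 - 1538 is irreducible over Q and [Q(√1538) : Q] = 2. Hence [K : Q] = 2.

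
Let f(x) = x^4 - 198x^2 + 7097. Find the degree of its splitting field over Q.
[K : Q] = 4

Solving the quadratic in x^2: x^2 = (198 ± √(198^2 - 4·7097))/2 = (198 ± √10816)/2 = (198 ± 104)/2, giving x^2 = 151 or x^2 = 47. So f(x) = (x^2 - 151)(x^2 - 47) and the roots of f are ±√151, ±√47. Hence the splitting field is K = Q(√151, √47). Since 151 and 47 are distinct squarefree integers > 1, their product 7097 is not a perfect square, so √47 ∉ Q(√151). By the tower law [K:Q] = [Q(√151,√47):Q(√151)] · [Q(√151):Q] = 2 · 2 = 4.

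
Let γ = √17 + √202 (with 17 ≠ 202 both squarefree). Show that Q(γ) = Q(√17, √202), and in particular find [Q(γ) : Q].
[Q(γ) : Q] = 4 (equivalently, Q(γ) = Q(√17, √202))

Obviously Q(γ) ⊆ Q(√17, √202), and [Q(√17, √202):Q] = 4 (since 17, 202 are distinct squarefree integers > 1 with 3434 not a perfect square). To show equality we compute the minimal polynomial of γ. From γ = √17 + √202: γ^2 = 17 + 2√(3434) + 202 = 219 + 2√(3434), so γ^2 - 219 = 2√(3434); squaring, (γ^2 - 219)^2 = 4·3434, i.e. γ^4 - 438γ^2 + 47961 - 13736 = 0, i.e. γ^4 - 438γ^2 + 34225 = 0. So γ is a root of x^4 - 438x^2 + 34225. This polynomial is irreducible over Q: it has no rational root (each ±√17 ± √202 is irrational), and any factorization into two quadratics over Q would force √(3434) ∈ Q (pairing opposite roots) or √17, √202 ∈ Q (other pairings), all impossible. Hence [Q(γ):Q] = 4 = [Q(√17, √202):Q], so Q(γ) = Q(√17, √202).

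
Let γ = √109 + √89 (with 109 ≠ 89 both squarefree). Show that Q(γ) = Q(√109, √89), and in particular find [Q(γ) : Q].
[Q(γ) : Q] = 4 (equivalently, Q(γ) = Q(√109, √89))

Obviously Q(γ) ⊆ Q(√109, √89), and [Q(√109, √89):Q] = 4 (since 109, 89 are distinct squarefree integers > 1 with 9701 not a perfect square). To show equality we compute the minimal polynomial of γ. From γ = √109 + √89: γ^2 = 109 + 2√(9701) + 89 = 198 + 2√(9701), so γ^2 - 198 = 2√(9701); squaring, (γ^2 - 198)^2 = 4·9701, i.e. γ^4 - 396γ^2 + 39204 - 38804 = 0, i.e. γ^4 - 396γ^2 + 400 = 0. So γ is a root of x^4 - 396x^2 + 400. This polynomial is irreducible over Q: it has no rational root (each ±√109 ± √89 is irrational), and any factorization into two quadratics over Q would force √(9701) ∈ Q (pairing opposite roots) or √109, √89 ∈ Q (other pairings), all impossible. Hence [Q(γ):Q] = 4 = [Q(√109, √89):Q], so Q(γ) = Q(√109, √89).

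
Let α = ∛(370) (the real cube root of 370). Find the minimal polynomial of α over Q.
m_α(x) = x^3 - 370

α satisfies α^3 = 370, so x^3 - 370 annihilates α. By the rational root test, a rational root p/q (in lowest terms) of x^3 - 370 would satisfy p^3 = 370 q^3, forcing q = 1 and p^3 = 370; but 370 is not a perfect cube, contradiction. A monic cubic over Q with no rational root is irreducible (any nontrivial factorization would include a linear factor). Hence x^3 - 370 is the minimal polynomial of α, and in particular [Q(α):Q] = 3.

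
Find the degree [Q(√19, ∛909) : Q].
[Q(√19, ∛909) : Q] = 6

Let L = Q(√19, ∛909). Since Q(√19) ⊂ L and [Q(√19):Q] = 2, the tower law gives 2 | [L:Q]. Likewise Q(∛909) ⊂ L with [Q(∛909):Q] = 3 (because 909 is not a perfect cube), so 3 | [L:Q]. As gcd(2,3) = 1, [L:Q] is divisible by 6. Conversely L is generated over Q by √19 and ∛909, so [L:Q] ≤ 2·3 = 6. Therefore [Q(√19, ∛909) : Q] = 6.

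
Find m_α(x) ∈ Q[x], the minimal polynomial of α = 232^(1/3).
m_α(x) = x^3 - 232

α satisfies α^3 = 232, so x^3 - 232 annihilates α. By the rational root test, a rational root p/q (in lowest terms) of x^3 - 232 would satisfy p^3 = 232 q^3, forcing q = 1 and p^3 = 232; but 232 is not a perfect cube, contradiction. A monic cubic over Q with no rational root is irreducible (any nontrivial factorization would include a linear factor). Hence x^3 - 232 is the minimal polynomial of α, and in particular [Q(α):Q] = 3.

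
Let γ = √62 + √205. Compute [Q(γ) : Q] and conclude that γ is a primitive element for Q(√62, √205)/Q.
[Q(γ) : Q] = 4 (equivalently, Q(γ) = Q(√62, √205))

Obviously Q(γ) ⊆ Q(√62, √205), and [Q(√62, √205):Q] = 4 (since 62, 205 are distinct squarefree integers > 1 with 12710 not a perfect square). To show equality we compute the minimal polynomial of γ. From γ = √62 + √205: γ^2 = 62 + 2√(12710) + 205 = 267 + 2√(12710), so γ^2 - 267 = 2√(12710); squaring, (γ^2 - 267)^2 = 4·12710, i.e. γ^4 - 534γ^2 + 71289 - 50840 = 0, i.e. γ^4 - 534γ^2 + 20449 = 0. So γ is a root of x^4 - 534x^2 + 20449. This polynomial is irreducible over Q: it has no rational root (each ±√62 ± √205 is irrational), and any factorization into two quadratics over Q would force √(12710) ∈ Q (pairing opposite roots) or √62, √205 ∈ Q (other pairings), all impossible. Hence [Q(γ):Q] = 4 = [Q(√62, √205):Q], so Q(γ) = Q(√62, √205).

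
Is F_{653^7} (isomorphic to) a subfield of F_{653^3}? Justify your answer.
No: F_{653^7} is not a subfield of F_{653^3}

F_{p^m} embeds in F_{p^n} iff m | n. Here 7 ∤ 3 (since 3 = 0·7 + 3 with remainder 3 ≠ 0), so F_{653^7} is not a subfield of F_{653^3}. Equivalently: if it were, the tower law would give 7 = [F_{653^7}:F_653] dividing [F_{653^3}:F_653] = 3, contradiction.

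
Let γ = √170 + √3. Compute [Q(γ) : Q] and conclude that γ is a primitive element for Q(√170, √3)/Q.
[Q(γ) : Q] = 4 (equivalently, Q(γ) = Q(√170, √3))

Obviously Q(γ) ⊆ Q(√170, √3), and [Q(√170, √3):Q] = 4 (since 170, 3 are distinct squarefree integers > 1 with 510 not a perfect square). To show equality we compute the minimal polynomial of γ. From γ = √170 + √3: γ^2 = 170 + 2√(510) + 3 = 173 + 2√(510), so γ^2 - 173 = 2√(510); squaring, (γ^2 - 173)^2 = 4·510, i.e. γ^4 - 346γ^2 + 29929 - 2040 = 0, i.e. γ^4 - 346γ^2 + 27889 = 0. So γ is a root of x^4 - 346x^2 + 27889. This polynomial is irreducible over Q: it has no rational root (each ±√170 ± √3 is irrational), and any factorization into two quadratics over Q would force √(510) ∈ Q (pairing opposite roots) or √170, √3 ∈ Q (other pairings), all impossible. Hence [Q(γ):Q] = 4 = [Q(√170, √3):Q], so Q(γ) = Q(√170, √3).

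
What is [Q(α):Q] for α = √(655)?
[Q(α):Q] = 2

[Q(α):Q] equals the degree of the minimal polynomial of α. Here α^2 = 655 and x^2 - 655 is irreducible (d = 655 is squarefree, ≠ 1, hence not a square), so deg(m_α) = 2. Thus [Q(α):Q] = 2.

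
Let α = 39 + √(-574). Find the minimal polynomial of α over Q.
m_α(x) = x^2 - 78x + 2095

From α - 39 = √(-574), squaring gives (α - 39)^2 = -574, i.e. α^2 - 78α + 1521 = -574, so α^2 - 78α + 2095 = 0. The discriminant of x^2 - 78x + 2095 is (-78)^2 - 4·(2095) = 6084 - 8380 = -2296, and 4·(-574) is not a perfect square in Q since -574 is squarefree and ≠ 1. Hence x^2 - 78x + 2095 is irreducible over Q and is the minimal polynomial of α.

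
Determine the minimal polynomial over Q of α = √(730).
m_α(x) = x^2 - 730

α satisfies α^2 - 730 = 0, so x^2 - 730 annihilates α. Since d = 730 is squarefree and ≠ 1, it is not a perfect square in Q, so x^2 - 730 has no rational root and is therefore irreducible over Q (a degree-2 polynomial over a field is irreducible iff it has no root). Hence m_α(x) = x^2 - 730.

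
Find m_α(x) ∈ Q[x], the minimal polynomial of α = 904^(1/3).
m_α(x) = x^3 - 904

α satisfies α^3 = 904, so x^3 - 904 annihilates α. By the rational root test, a rational root p/q (in lowest terms) of x^3 - 904 would satisfy p^3 = 904 q^3, forcing q = 1 and p^3 = 904; but 904 is not a perfect cube, contradiction. A monic cubic over Q with no rational root is irreducible (any nontrivial factorization would include a linear factor). Hence x^3 - 904 is the minimal polynomial of α, and in particular [Q(α):Q] = 3.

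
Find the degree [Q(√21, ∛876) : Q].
[Q(√21, ∛876) : Q] = 6

Let L = Q(√21, ∛876). Since Q(√21) ⊂ L and [Q(√21):Q] = 2, the tower law gives 2 | [L:Q]. Likewise Q(∛876) ⊂ L with [Q(∛876):Q] = 3 (because 876 is not a perfect cube), so 3 | [L:Q]. As gcd(2,3) = 1, [L:Q] is divisible by 6. Conversely L is generated over Q by √21 and ∛876, so [L:Q] ≤ 2·3 = 6. Therefore [Q(√21, ∛876) : Q] = 6.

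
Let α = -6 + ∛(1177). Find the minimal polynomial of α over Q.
m_α(x) = x^3 + 18x^2 + 108x - 961

Set β = α + 6 = ∛(1177), so β^3 = 1177. Then (α + 6)^3 - 1177 = 0, i.e. α is a root of g(x) = (x + 6)^3 - 1177 = x^3 + 18x^2 + 108x - 961. Since g(x) = h(x + 6) where h(x) = x^3 - 1177, and h is irreducible over Q (because 1177 is not a perfect cube, so h has no rational root, and a monic cubic with no rational root is irreducible), g is also irreducible (irreducibility is preserved under the substitution x → x + 6). Hence m_α(x) = x^3 + 18x^2 + 108x - 961.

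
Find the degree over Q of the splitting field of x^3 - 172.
[K : Q] = 6

The roots of x^3 - 172 are ∛172, ω∛172, ω^2∛172 where ω = e^(2πi/3) is a primitive cube root of unity, so K = Q(∛172, ω). Now [Q(∛172):Q] = 3 (since 172 is not a perfect cube, x^3 - 172 is irreducible) and [Q(ω):Q] = 2. Both 2 and 3 divide [K:Q], and [K:Q] ≤ 3·2 = 6, so [K:Q] = 6. (Equivalently: Q(∛172) ⊂ R but ω ∉ R, so [K : Q(∛172)] = 2.)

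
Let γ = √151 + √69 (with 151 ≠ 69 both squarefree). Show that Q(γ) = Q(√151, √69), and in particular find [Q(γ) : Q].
[Q(γ) : Q] = 4 (equivalently, Q(γ) = Q(√151, √69))

Obviously Q(γ) ⊆ Q(√151, √69), and [Q(√151, √69):Q] = 4 (since 151, 69 are distinct squarefree integers > 1 with 10419 not a perfect square). To show equality we compute the minimal polynomial of γ. From γ = √151 + √69: γ^2 = 151 + 2√(10419) + 69 = 220 + 2√(10419), so γ^2 - 220 = 2√(10419); squaring, (γ^2 - 220)^2 = 4·10419, i.e. γ^4 - 440γ^2 + 48400 - 41676 = 0, i.e. γ^4 - 440γ^2 + 6724 = 0. So γ is a root of x^4 - 440x^2 + 6724. This polynomial is irreducible over Q: it has no rational root (each ±√151 ± √69 is irrational), and any factorization into two quadratics over Q would force √(10419) ∈ Q (pairing opposite roots) or √151, √69 ∈ Q (other pairings), all impossible. Hence [Q(γ):Q] = 4 = [Q(√151, √69):Q], so Q(γ) = Q(√151, √69).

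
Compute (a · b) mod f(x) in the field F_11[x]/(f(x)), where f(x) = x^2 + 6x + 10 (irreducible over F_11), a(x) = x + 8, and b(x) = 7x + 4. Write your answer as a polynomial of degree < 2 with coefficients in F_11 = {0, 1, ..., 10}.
a · b ≡ 7x + 6 (mod f(x))

Multiply in F_11[x]: a(x)·b(x) = (x + 8)·(7x + 4) = 7x^2 + 5x + 10. This has degree ≥ 2, so divide by f(x) over F_11: 7x^2 + 5x + 10 = (7)·(x^2 + 6x + 10) + (7x + 6). Hence a·b ≡ 7x + 6 (mod f). (F_11[x]/(f) is a field with 11^2 = 121 elements since f is irreducible of degree 2.)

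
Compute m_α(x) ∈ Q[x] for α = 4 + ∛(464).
m_α(x) = x^3 - 12x^2 + 48x - 528

Set β = α - 4 = ∛(464), so β^3 = 464. Then (α - 4)^3 - 464 = 0, i.e. α is a root of g(x) = (x - 4)^3 - 464 = x^3 - 12x^2 + 48x - 528. Since g(x) = h(x - 4) where h(x) = x^3 - 464, and h is irreducible over Q (because 464 is not a perfect cube, so h has no rational root, and a monic cubic with no rational root is irreducible), g is also irreducible (irreducibility is preserved under the substitution x → x - 4). Hence m_α(x) = x^3 - 12x^2 + 48x - 528.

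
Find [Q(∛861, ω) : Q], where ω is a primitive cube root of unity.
[Q(∛861, ω) : Q] = 6

[Q(∛861):Q] = 3 (min poly x^3 - 861, irreducible since 861 is not a perfect cube). [Q(ω):Q] = 2 (min poly x^2 + x + 1). Since Q(∛861) ⊂ R and ω ∉ R, we have ω ∉ Q(∛861), so x^2 + x + 1 remains irreducible over Q(∛861) and [Q(∛861, ω) : Q(∛861)] = 2. By the tower law, [Q(∛861, ω) : Q] = 3 · 2 = 6. (In fact Q(∛861, ω) is the splitting field of x^3 - 861 over Q.)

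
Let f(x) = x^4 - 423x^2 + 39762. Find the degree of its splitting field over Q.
[K : Q] = 4

Solving the quadratic in x^2: x^2 = (423 ± √(423^2 - 4·39762))/2 = (423 ± √19881)/2 = (423 ± 141)/2, giving x^2 = 282 or x^2 = 141. So f(x) = (x^2 - 282)(x^2 - 141) and the roots of f are ±√282, ±√141. Hence the splitting field is K = Q(√282, √141). Since 282 and 141 are distinct squarefree integers > 1, their product 39762 is not a perfect square, so √141 ∉ Q(√282). By the tower law [K:Q] = [Q(√282,√141):Q(√282)] · [Q(√282):Q] = 2 · 2 = 4.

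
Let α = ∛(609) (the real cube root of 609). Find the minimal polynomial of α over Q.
m_α(x) = x^3 - 609

α satisfies α^3 = 609, so x^3 - 609 annihilates α. By the rational root test, a rational root p/q (in lowest terms) of x^3 - 609 would satisfy p^3 = 609 q^3, forcing q = 1 and p^3 = 609; but 609 is not a perfect cube, contradiction. A monic cubic over Q with no rational root is irreducible (any nontrivial factorization would include a linear factor). Hence x^3 - 609 is the minimal polynomial of α, and in particular [Q(α):Q] = 3.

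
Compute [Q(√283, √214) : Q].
[Q(√283, √214) : Q] = 4

[Q(√283):Q] = 2 (min poly x^2 - 283, irreducible since 283 is squarefree > 1). For the top step, suppose √214 ∈ Q(√283), say √214 = c + d√283 with c, d ∈ Q. Squaring: 214 = c^2 + 283d^2 + 2cd√283. Since √283 ∉ Q this forces 2cd = 0. If d = 0 then √214 = c ∈ Q, contradicting 214 squarefree > 1. If c = 0 then 214 = 283d^2, so 283·214 = (283d)^2 is a perfect square in Q — but 283·214 = 60562 is not a perfect square (since 283 and 214 are distinct squarefree integers). Contradiction. Hence √214 ∉ Q(√283), so x^2 - 214 stays irreducible over Q(√283) and [Q(√283, √214) : Q(√283)] = 2. By the tower law, [Q(√283, √214) : Q] = 2 · 2 = 4.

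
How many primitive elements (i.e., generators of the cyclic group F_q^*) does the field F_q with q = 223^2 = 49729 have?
There are φ(49728) = 13824 primitive elements

F_q^* is cyclic of order q - 1 = 49728. A cyclic group of order m has exactly φ(m) generators. Here m = 49728 = 2^6 · 3 · 7 · 37, so the number of primitive elements is φ(49728) = 13824.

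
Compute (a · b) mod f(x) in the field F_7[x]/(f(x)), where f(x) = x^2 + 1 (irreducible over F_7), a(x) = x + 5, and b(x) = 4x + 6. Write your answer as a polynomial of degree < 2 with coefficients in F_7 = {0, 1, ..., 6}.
a · b ≡ 5x + 5 (mod f(x))

Multiply in F_7[x]: a(x)·b(x) = (x + 5)·(4x + 6) = 4x^2 + 5x + 2. This has degree ≥ 2, so divide by f(x) over F_7: 4x^2 + 5x + 2 = (4)·(x^2 + 1) + (5x + 5). Hence a·b ≡ 5x + 5 (mod f). (F_7[x]/(f) is a field with 7^2 = 49 elements since f is irreducible of degree 2.)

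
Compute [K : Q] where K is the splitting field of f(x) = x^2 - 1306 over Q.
[K : Q] = 2

f(x) = x^2 - 1306 factors as (x - √1306)(x + √1306). The splitting field is K = Q(√1306). Since 1306 is squarefree and > 1, it is not a perfect square, so x^2 - 1306 is irreducible over Q and [Q(√1306) : Q] = 2. Hence [K : Q] = 2.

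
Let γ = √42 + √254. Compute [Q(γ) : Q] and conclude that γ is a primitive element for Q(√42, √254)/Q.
[Q(γ) : Q] = 4 (equivalently, Q(γ) = Q(√42, √254))

Obviously Q(γ) ⊆ Q(√42, √254), and [Q(√42, √254):Q] = 4 (since 42, 254 are distinct squarefree integers > 1 with 10668 not a perfect square). To show equality we compute the minimal polynomial of γ. From γ = √42 + √254: γ^2 = 42 + 2√(10668) + 254 = 296 + 2√(10668), so γ^2 - 296 = 2√(10668); squaring, (γ^2 - 296)^2 = 4·10668, i.e. γ^4 - 592γ^2 + 87616 - 42672 = 0, i.e. γ^4 - 592γ^2 + 44944 = 0. So γ is a root of x^4 - 592x^2 + 44944. This polynomial is irreducible over Q: it has no rational root (each ±√42 ± √254 is irrational), and any factorization into two quadratics over Q would force √(10668) ∈ Q (pairing opposite roots) or √42, √254 ∈ Q (other pairings), all impossible. Hence [Q(γ):Q] = 4 = [Q(√42, √254):Q], so Q(γ) = Q(√42, √254).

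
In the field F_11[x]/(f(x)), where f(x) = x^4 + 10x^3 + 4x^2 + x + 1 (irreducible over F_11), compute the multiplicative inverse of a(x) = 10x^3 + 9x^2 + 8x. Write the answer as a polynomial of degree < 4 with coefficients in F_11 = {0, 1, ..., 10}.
a(x)^(-1) ≡ 6x^3 + 7x^2 + x + 5 (mod f(x))

Since f is irreducible over F_11, F_11[x]/(f) is a field and a(x) ≠ 0 has an inverse. Apply the extended Euclidean algorithm to f(x) and a(x) in F_11[x]: f(x) = (10x + 3)·a(x) + (7x^2 + 10x + 1);  a(x) = (3x + 8)·(7x^2 + 10x + 1) + (2x + 3);  (7x^2 + 10x + 1) = (9x + 8)·(2x + 3) + (10). The last nonzero remainder is the constant 10 = gcd(f, a) in F_11. Back-substituting through the division chain expresses 10 = s(x)·a(x) + t(x)·f(x) with s(x) ≡ 5x^3 + 4x^2 + 10x + 6 (mod f), so (5x^3 + 4x^2 + 10x + 6)·a(x) ≡ 10 (mod f). Multiplying by 10^(-1) ≡ 10 in F_11 gives a(x)^(-1) ≡ 10·(5x^3 + 4x^2 + 10x + 6) ≡ 6x^3 + 7x^2 + x + 5 (mod f). Check: (10x^3 + 9x^2 + 8x)·(6x^3 + 7x^2 + x + 5) = 5x^6 + 3x^5 + 5x^3 + 9x^2 + 7x ≡ 1 (mod x^4 + 10x^3 + 4x^2 + x + 1).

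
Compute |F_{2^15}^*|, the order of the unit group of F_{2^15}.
|F_{2^15}^*| = 32767

F_{2^15} has 2^15 = 32768 elements; its multiplicative group consists of all nonzero elements, so |F_{2^15}^*| = 32768 - 1 = 32767. (It is cyclic since any finite subgroup of the multiplicative group of a field is cyclic.)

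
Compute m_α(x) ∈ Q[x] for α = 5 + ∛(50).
m_α(x) = x^3 - 15x^2 + 75x - 175

Set β = α - 5 = ∛(50), so β^3 = 50. Then (α - 5)^3 - 50 = 0, i.e. α is a root of g(x) = (x - 5)^3 - 50 = x^3 - 15x^2 + 75x - 175. Since g(x) = h(x - 5) where h(x) = x^3 - 50, and h is irreducible over Q (because 50 is not a perfect cube, so h has no rational root, and a monic cubic with no rational root is irreducible), g is also irreducible (irreducibility is preserved under the substitution x → x - 5). Hence m_α(x) = x^3 - 15x^2 + 75x - 175.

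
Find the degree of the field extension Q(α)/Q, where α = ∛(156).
[Q(α):Q] = 3

The minimal polynomial of α is x^3 - 156, irreducible over Q since 156 is not a perfect cube (so x^3 - 156 has no rational root). Hence [Q(α):Q] = deg(m_α) = 3.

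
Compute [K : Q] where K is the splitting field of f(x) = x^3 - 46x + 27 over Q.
[K : Q] = 6

By the rational root test, any rational root of the monic integer polynomial f(x) = x^3 - 46x + 27 must be an integer dividing the constant term 27, i.e. one of ±{1, 3, 9, 27}. Evaluating: f(1) = -18, f(-1) = 72, f(3) = -84, f(-3) = 138, f(9) = 342, f(-9) = -288, f(27) = 18468, f(-27) = -18414; none is 0, so f has no rational root and is therefore irreducible over Q (a cubic with no linear factor over a field is irreducible). For an irreducible cubic, the Galois group is A_3 or S_3 according as the discriminant disc(f) = -4a^3 - 27b^2 = -4·(-46)^3 - 27·(27)^2 = 369661 is or is not a square in Q. Here disc(f) = 369661 is not a perfect square in Q, so the Galois group of f over Q is not contained in A_3 and must be all of S_3. The splitting field has degree |S_3| = 6 over Q, so [K : Q] = 6.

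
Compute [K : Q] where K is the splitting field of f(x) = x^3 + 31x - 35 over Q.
[K : Q] = 6

By the rational root test, any rational root of the monic integer polynomial f(x) = x^3 + 31x - 35 must be an integer dividing the constant term -35, i.e. one of ±{1, 5, 7, 35}. Evaluating: f(1) = -3, f(-1) = -67, f(5) = 245, f(-5) = -315, f(7) = 525, f(-7) = -595, f(35) = 43925, f(-35) = -43995; none is 0, so f has no rational root and is therefore irreducible over Q (a cubic with no linear factor over a field is irreducible). For an irreducible cubic, the Galois group is A_3 or S_3 according as the discriminant disc(f) = -4a^3 - 27b^2 = -4·(31)^3 - 27·(-35)^2 = -152239 is or is not a square in Q. Here disc(f) = -152239 is not a perfect square in Q, so the Galois group of f over Q is not contained in A_3 and must be all of S_3. The splitting field has degree |S_3| = 6 over Q, so [K : Q] = 6.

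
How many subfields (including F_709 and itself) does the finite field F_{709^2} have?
F_{709^2} has 2 subfields

The subfields of F_{p^n} are exactly the fields F_{p^d} for d | n (each is the fixed field of the unique index-d subgroup of Gal(F_{p^n}/F_p) ≅ Z/nZ). The divisors of n = 2 are {1, 2}, giving 2 subfields: F_{709^1}, F_{709^2}.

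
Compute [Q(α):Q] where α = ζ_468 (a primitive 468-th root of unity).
[Q(α):Q] = 144

The minimal polynomial of ζ_468 over Q is the 468-th cyclotomic polynomial Φ_468(x), which is irreducible over Q and has degree φ(468) = 144. Hence [Q(α):Q] = φ(468) = 144.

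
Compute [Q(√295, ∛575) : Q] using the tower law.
[Q(√295, ∛575) : Q] = 6

Let L = Q(√295, ∛575). Since Q(√295) ⊂ L and [Q(√295):Q] = 2, the tower law gives 2 | [L:Q]. Likewise Q(∛575) ⊂ L with [Q(∛575):Q] = 3 (because 575 is not a perfect cube), so 3 | [L:Q]. As gcd(2,3) = 1, [L:Q] is divisible by 6. Conversely L is generated over Q by √295 and ∛575, so [L:Q] ≤ 2·3 = 6. Therefore [Q(√295, ∛575) : Q] = 6.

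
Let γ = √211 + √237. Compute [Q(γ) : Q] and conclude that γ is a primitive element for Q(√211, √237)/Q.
[Q(γ) : Q] = 4 (equivalently, Q(γ) = Q(√211, √237))

Obviously Q(γ) ⊆ Q(√211, √237), and [Q(√211, √237):Q] = 4 (since 211, 237 are distinct squarefree integers > 1 with 50007 not a perfect square). To show equality we compute the minimal polynomial of γ. From γ = √211 + √237: γ^2 = 211 + 2√(50007) + 237 = 448 + 2√(50007), so γ^2 - 448 = 2√(50007); squaring, (γ^2 - 448)^2 = 4·50007, i.e. γ^4 - 896γ^2 + 200704 - 200028 = 0, i.e. γ^4 - 896γ^2 + 676 = 0. So γ is a root of x^4 - 896x^2 + 676. This polynomial is irreducible over Q: it has no rational root (each ±√211 ± √237 is irrational), and any factorization into two quadratics over Q would force √(50007) ∈ Q (pairing opposite roots) or √211, √237 ∈ Q (other pairings), all impossible. Hence [Q(γ):Q] = 4 = [Q(√211, √237):Q], so Q(γ) = Q(√211, √237).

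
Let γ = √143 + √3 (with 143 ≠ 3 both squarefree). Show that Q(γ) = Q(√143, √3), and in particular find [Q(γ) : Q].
[Q(γ) : Q] = 4 (equivalently, Q(γ) = Q(√143, √3))

Obviously Q(γ) ⊆ Q(√143, √3), and [Q(√143, √3):Q] = 4 (since 143, 3 are distinct squarefree integers > 1 with 429 not a perfect square). To show equality we compute the minimal polynomial of γ. From γ = √143 + √3: γ^2 = 143 + 2√(429) + 3 = 146 + 2√(429), so γ^2 - 146 = 2√(429); squaring, (γ^2 - 146)^2 = 4·429, i.e. γ^4 - 292γ^2 + 21316 - 1716 = 0, i.e. γ^4 - 292γ^2 + 19600 = 0. So γ is a root of x^4 - 292x^2 + 19600. This polynomial is irreducible over Q: it has no rational root (each ±√143 ± √3 is irrational), and any factorization into two quadratics over Q would force √(429) ∈ Q (pairing opposite roots) or √143, √3 ∈ Q (other pairings), all impossible. Hence [Q(γ):Q] = 4 = [Q(√143, √3):Q], so Q(γ) = Q(√143, √3).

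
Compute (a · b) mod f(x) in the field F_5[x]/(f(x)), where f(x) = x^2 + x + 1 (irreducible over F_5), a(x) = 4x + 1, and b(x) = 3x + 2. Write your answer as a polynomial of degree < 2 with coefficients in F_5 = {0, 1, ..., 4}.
a · b ≡ 4x (mod f(x))

Multiply in F_5[x]: a(x)·b(x) = (4x + 1)·(3x + 2) = 2x^2 + x + 2. This has degree ≥ 2, so divide by f(x) over F_5: 2x^2 + x + 2 = (2)·(x^2 + x + 1) + (4x). Hence a·b ≡ 4x (mod f). (F_5[x]/(f) is a field with 5^2 = 25 elements since f is irreducible of degree 2.)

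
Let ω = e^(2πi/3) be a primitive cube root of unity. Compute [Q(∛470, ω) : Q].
[Q(∛470, ω) : Q] = 6

[Q(∛470):Q] = 3 (min poly x^3 - 470, irreducible since 470 is not a perfect cube). [Q(ω):Q] = 2 (min poly x^2 + x + 1). Since Q(∛470) ⊂ R and ω ∉ R, we have ω ∉ Q(∛470), so x^2 + x + 1 remains irreducible over Q(∛470) and [Q(∛470, ω) : Q(∛470)] = 2. By the tower law, [Q(∛470, ω) : Q] = 3 · 2 = 6. (In fact Q(∛470, ω) is the splitting field of x^3 - 470 over Q.)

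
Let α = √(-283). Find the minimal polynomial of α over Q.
m_α(x) = x^2 + 283

α satisfies α^2 + 283 = 0, so x^2 + 283 annihilates α. Since d = -283 is squarefree and ≠ 1, it is not a perfect square in Q, so x^2 + 283 has no rational root and is therefore irreducible over Q (a degree-2 polynomial over a field is irreducible iff it has no root). Hence m_α(x) = x^2 + 283.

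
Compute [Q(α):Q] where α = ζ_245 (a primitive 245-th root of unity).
[Q(α):Q] = 168

The minimal polynomial of ζ_245 over Q is the 245-th cyclotomic polynomial Φ_245(x), which is irreducible over Q and has degree φ(245) = 168. Hence [Q(α):Q] = φ(245) = 168.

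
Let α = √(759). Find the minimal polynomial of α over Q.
m_α(x) = x^2 - 759

α satisfies α^2 - 759 = 0, so x^2 - 759 annihilates α. Since d = 759 is squarefree and ≠ 1, it is not a perfect square in Q, so x^2 - 759 has no rational root and is therefore irreducible over Q (a degree-2 polynomial over a field is irreducible iff it has no root). Hence m_α(x) = x^2 - 759.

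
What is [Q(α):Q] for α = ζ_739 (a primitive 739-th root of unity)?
[Q(α):Q] = 738

The minimal polynomial of ζ_739 over Q is the 739-th cyclotomic polynomial Φ_739(x), which is irreducible over Q and has degree φ(739) = 738. Hence [Q(α):Q] = φ(739) = 738.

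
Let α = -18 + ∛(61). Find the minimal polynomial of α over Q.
m_α(x) = x^3 + 54x^2 + 972x + 5771

Set β = α + 18 = ∛(61), so β^3 = 61. Then (α + 18)^3 - 61 = 0, i.e. α is a root of g(x) = (x + 18)^3 - 61 = x^3 + 54x^2 + 972x + 5771. Since g(x) = h(x + 18) where h(x) = x^3 - 61, and h is irreducible over Q (because 61 is not a perfect cube, so h has no rational root, and a monic cubic with no rational root is irreducible), g is also irreducible (irreducibility is preserved under the substitution x → x + 18). Hence m_α(x) = x^3 + 54x^2 + 972x + 5771.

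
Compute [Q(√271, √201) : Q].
[Q(√271, √201) : Q] = 4

[Q(√271):Q] = 2 (min poly x^2 - 271, irreducible since 271 is squarefree > 1). For the top step, suppose √201 ∈ Q(√271), say √201 = c + d√271 with c, d ∈ Q. Squaring: 201 = c^2 + 271d^2 + 2cd√271. Since √271 ∉ Q this forces 2cd = 0. If d = 0 then √201 = c ∈ Q, contradicting 201 squarefree > 1. If c = 0 then 201 = 271d^2, so 271·201 = (271d)^2 is a perfect square in Q — but 271·201 = 54471 is not a perfect square (since 271 and 201 are distinct squarefree integers). Contradiction. Hence √201 ∉ Q(√271), so x^2 - 201 stays irreducible over Q(√271) and [Q(√271, √201) : Q(√271)] = 2. By the tower law, [Q(√271, √201) : Q] = 2 · 2 = 4.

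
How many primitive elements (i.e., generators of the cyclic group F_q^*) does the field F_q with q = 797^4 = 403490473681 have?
There are φ(403490473680) = 86931947520 primitive elements

F_q^* is cyclic of order q - 1 = 403490473680. A cyclic group of order m has exactly φ(m) generators. Here m = 403490473680 = 2^4 · 3 · 5 · 7 · 19 · 199 · 63521, so the number of primitive elements is φ(403490473680) = 86931947520.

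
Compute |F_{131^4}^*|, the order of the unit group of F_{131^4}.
|F_{131^4}^*| = 294499920

F_{131^4} has 131^4 = 294499921 elements; its multiplicative group consists of all nonzero elements, so |F_{131^4}^*| = 294499921 - 1 = 294499920. (It is cyclic since any finite subgroup of the multiplicative group of a field is cyclic.)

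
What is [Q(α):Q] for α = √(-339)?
[Q(α):Q] = 2

[Q(α):Q] equals the degree of the minimal polynomial of α. Here α^2 = -339 and x^2 + 339 is irreducible (d = -339 is squarefree, ≠ 1, hence not a square), so deg(m_α) = 2. Thus [Q(α):Q] = 2.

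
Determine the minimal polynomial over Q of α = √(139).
m_α(x) = x^2 - 139

α satisfies α^2 - 139 = 0, so x^2 - 139 annihilates α. Since d = 139 is squarefree and ≠ 1, it is not a perfect square in Q, so x^2 - 139 has no rational root and is therefore irreducible over Q (a degree-2 polynomial over a field is irreducible iff it has no root). Hence m_α(x) = x^2 - 139.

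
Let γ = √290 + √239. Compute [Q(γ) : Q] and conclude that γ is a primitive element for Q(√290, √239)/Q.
[Q(γ) : Q] = 4 (equivalently, Q(γ) = Q(√290, √239))

Obviously Q(γ) ⊆ Q(√290, √239), and [Q(√290, √239):Q] = 4 (since 290, 239 are distinct squarefree integers > 1 with 69310 not a perfect square). To show equality we compute the minimal polynomial of γ. From γ = √290 + √239: γ^2 = 290 + 2√(69310) + 239 = 529 + 2√(69310), so γ^2 - 529 = 2√(69310); squaring, (γ^2 - 529)^2 = 4·69310, i.e. γ^4 - 1058γ^2 + 279841 - 277240 = 0, i.e. γ^4 - 1058γ^2 + 2601 = 0. So γ is a root of x^4 - 1058x^2 + 2601. This polynomial is irreducible over Q: it has no rational root (each ±√290 ± √239 is irrational), and any factorization into two quadratics over Q would force √(69310) ∈ Q (pairing opposite roots) or √290, √239 ∈ Q (other pairings), all impossible. Hence [Q(γ):Q] = 4 = [Q(√290, √239):Q], so Q(γ) = Q(√290, √239).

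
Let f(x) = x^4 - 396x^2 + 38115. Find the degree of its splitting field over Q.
[K : Q] = 4

Solving the quadratic in x^2: x^2 = (396 ± √(396^2 - 4·38115))/2 = (396 ± √4356)/2 = (396 ± 66)/2, giving x^2 = 165 or x^2 = 231. So f(x) = (x^2 - 165)(x^2 - 231) and the roots of f are ±√165, ±√231. Hence the splitting field is K = Q(√165, √231). Since 165 and 231 are distinct squarefree integers > 1, their product 38115 is not a perfect square, so √231 ∉ Q(√165). By the tower law [K:Q] = [Q(√165,√231):Q(√165)] · [Q(√165):Q] = 2 · 2 = 4.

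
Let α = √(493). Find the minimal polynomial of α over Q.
m_α(x) = x^2 - 493

α satisfies α^2 - 493 = 0, so x^2 - 493 annihilates α. Since d = 493 is squarefree and ≠ 1, it is not a perfect square in Q, so x^2 - 493 has no rational root and is therefore irreducible over Q (a degree-2 polynomial over a field is irreducible iff it has no root). Hence m_α(x) = x^2 - 493.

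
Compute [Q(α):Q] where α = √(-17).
[Q(α):Q] = 2

[Q(α):Q] equals the degree of the minimal polynomial of α. Here α^2 = -17 and x^2 + 17 is irreducible (d = -17 is squarefree, ≠ 1, hence not a square), so deg(m_α) = 2. Thus [Q(α):Q] = 2.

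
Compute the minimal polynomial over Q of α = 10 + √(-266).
m_α(x) = x^2 - 20x + 366

From α - 10 = √(-266), squaring gives (α - 10)^2 = -266, i.e. α^2 - 20α + 100 = -266, so α^2 - 20α + 366 = 0. The discriminant of x^2 - 20x + 366 is (-20)^2 - 4·(366) = 400 - 1464 = -1064, and 4·(-266) is not a perfect square in Q since -266 is squarefree and ≠ 1. Hence x^2 - 20x + 366 is irreducible over Q and is the minimal polynomial of α.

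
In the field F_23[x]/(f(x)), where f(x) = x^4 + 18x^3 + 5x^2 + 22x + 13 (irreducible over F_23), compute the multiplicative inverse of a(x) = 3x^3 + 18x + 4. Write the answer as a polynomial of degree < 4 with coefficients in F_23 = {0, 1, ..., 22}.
a(x)^(-1) ≡ 17x^3 + x^2 + 15x + 14 (mod f(x))

Since f is irreducible over F_23, F_23[x]/(f) is a field and a(x) ≠ 0 has an inverse. Apply the extended Euclidean algorithm to f(x) and a(x) in F_23[x]: f(x) = (8x + 6)·a(x) + (22x^2 + 20x + 12);  a(x) = (20x + 9)·(22x^2 + 20x + 12) + (12x + 11);  (22x^2 + 20x + 12) = (21x + 15)·(12x + 11) + (8). The last nonzero remainder is the constant 8 = gcd(f, a) in F_23. Back-substituting through the division chain expresses 8 = s(x)·a(x) + t(x)·f(x) with s(x) ≡ 21x^3 + 8x^2 + 5x + 20 (mod f), so (21x^3 + 8x^2 + 5x + 20)·a(x) ≡ 8 (mod f). Multiplying by 8^(-1) ≡ 3 in F_23 gives a(x)^(-1) ≡ 3·(21x^3 + 8x^2 + 5x + 20) ≡ 17x^3 + x^2 + 15x + 14 (mod f). Check: (3x^3 + 18x + 4)·(17x^3 + x^2 + 15x + 14) = 5x^6 + 3x^5 + 6x^4 + 13x^3 + 21x^2 + 13x + 10 ≡ 1 (mod x^4 + 18x^3 + 5x^2 + 22x + 13).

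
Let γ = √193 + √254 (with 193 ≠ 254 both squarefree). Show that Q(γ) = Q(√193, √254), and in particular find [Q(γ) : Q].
[Q(γ) : Q] = 4 (equivalently, Q(γ) = Q(√193, √254))

Obviously Q(γ) ⊆ Q(√193, √254), and [Q(√193, √254):Q] = 4 (since 193, 254 are distinct squarefree integers > 1 with 49022 not a perfect square). To show equality we compute the minimal polynomial of γ. From γ = √193 + √254: γ^2 = 193 + 2√(49022) + 254 = 447 + 2√(49022), so γ^2 - 447 = 2√(49022); squaring, (γ^2 - 447)^2 = 4·49022, i.e. γ^4 - 894γ^2 + 199809 - 196088 = 0, i.e. γ^4 - 894γ^2 + 3721 = 0. So γ is a root of x^4 - 894x^2 + 3721. This polynomial is irreducible over Q: it has no rational root (each ±√193 ± √254 is irrational), and any factorization into two quadratics over Q would force √(49022) ∈ Q (pairing opposite roots) or √193, √254 ∈ Q (other pairings), all impossible. Hence [Q(γ):Q] = 4 = [Q(√193, √254):Q], so Q(γ) = Q(√193, √254).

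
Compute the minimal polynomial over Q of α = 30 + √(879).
m_α(x) = x^2 - 60x + 21

From α - 30 = √(879), squaring gives (α - 30)^2 = 879, i.e. α^2 - 60α + 900 = 879, so α^2 - 60α + 21 = 0. The discriminant of x^2 - 60x + 21 is (-60)^2 - 4·(21) = 3600 - 84 = 3516, and 4·(879) is not a perfect square in Q since 879 is squarefree and ≠ 1. Hence x^2 - 60x + 21 is irreducible over Q and is the minimal polynomial of α.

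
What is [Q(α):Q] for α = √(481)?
[Q(α):Q] = 2

[Q(α):Q] equals the degree of the minimal polynomial of α. Here α^2 = 481 and x^2 - 481 is irreducible (d = 481 is squarefree, ≠ 1, hence not a square), so deg(m_α) = 2. Thus [Q(α):Q] = 2.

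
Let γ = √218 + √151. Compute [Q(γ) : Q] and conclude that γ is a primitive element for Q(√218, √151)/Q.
[Q(γ) : Q] = 4 (equivalently, Q(γ) = Q(√218, √151))

Obviously Q(γ) ⊆ Q(√218, √151), and [Q(√218, √151):Q] = 4 (since 218, 151 are distinct squarefree integers > 1 with 32918 not a perfect square). To show equality we compute the minimal polynomial of γ. From γ = √218 + √151: γ^2 = 218 + 2√(32918) + 151 = 369 + 2√(32918), so γ^2 - 369 = 2√(32918); squaring, (γ^2 - 369)^2 = 4·32918, i.e. γ^4 - 738γ^2 + 136161 - 131672 = 0, i.e. γ^4 - 738γ^2 + 4489 = 0. So γ is a root of x^4 - 738x^2 + 4489. This polynomial is irreducible over Q: it has no rational root (each ±√218 ± √151 is irrational), and any factorization into two quadratics over Q would force √(32918) ∈ Q (pairing opposite roots) or √218, √151 ∈ Q (other pairings), all impossible. Hence [Q(γ):Q] = 4 = [Q(√218, √151):Q], so Q(γ) = Q(√218, √151).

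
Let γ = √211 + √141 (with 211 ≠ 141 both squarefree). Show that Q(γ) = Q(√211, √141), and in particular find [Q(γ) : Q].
[Q(γ) : Q] = 4 (equivalently, Q(γ) = Q(√211, √141))

Obviously Q(γ) ⊆ Q(√211, √141), and [Q(√211, √141):Q] = 4 (since 211, 141 are distinct squarefree integers > 1 with 29751 not a perfect square). To show equality we compute the minimal polynomial of γ. From γ = √211 + √141: γ^2 = 211 + 2√(29751) + 141 = 352 + 2√(29751), so γ^2 - 352 = 2√(29751); squaring, (γ^2 - 352)^2 = 4·29751, i.e. γ^4 - 704γ^2 + 123904 - 119004 = 0, i.e. γ^4 - 704γ^2 + 4900 = 0. So γ is a root of x^4 - 704x^2 + 4900. This polynomial is irreducible over Q: it has no rational root (each ±√211 ± √141 is irrational), and any factorization into two quadratics over Q would force √(29751) ∈ Q (pairing opposite roots) or √211, √141 ∈ Q (other pairings), all impossible. Hence [Q(γ):Q] = 4 = [Q(√211, √141):Q], so Q(γ) = Q(√211, √141).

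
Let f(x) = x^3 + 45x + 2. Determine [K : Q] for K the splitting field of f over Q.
[K : Q] = 6

By the rational root test, any rational root of the monic integer polynomial f(x) = x^3 + 45x + 2 must be an integer dividing the constant term 2, i.e. one of ±{1, 2}. Evaluating: f(1) = 48, f(-1) = -44, f(2) = 100, f(-2) = -96; none is 0, so f has no rational root and is therefore irreducible over Q (a cubic with no linear factor over a field is irreducible). For an irreducible cubic, the Galois group is A_3 or S_3 according as the discriminant disc(f) = -4a^3 - 27b^2 = -4·(45)^3 - 27·(2)^2 = -364608 is or is not a square in Q. Here disc(f) = -364608 is not a perfect square in Q, so the Galois group of f over Q is not contained in A_3 and must be all of S_3. The splitting field has degree |S_3| = 6 over Q, so [K : Q] = 6.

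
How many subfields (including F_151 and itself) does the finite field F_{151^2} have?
F_{151^2} has 2 subfields

The subfields of F_{p^n} are exactly the fields F_{p^d} for d | n (each is the fixed field of the unique index-d subgroup of Gal(F_{p^n}/F_p) ≅ Z/nZ). The divisors of n = 2 are {1, 2}, giving 2 subfields: F_{151^1}, F_{151^2}.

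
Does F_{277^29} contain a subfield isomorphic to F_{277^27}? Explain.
No: F_{277^27} is not a subfield of F_{277^29}

F_{p^m} embeds in F_{p^n} iff m | n. Here 27 ∤ 29 (since 29 = 1·27 + 2 with remainder 2 ≠ 0), so F_{277^27} is not a subfield of F_{277^29}. Equivalently: if it were, the tower law would give 27 = [F_{277^27}:F_277] dividing [F_{277^29}:F_277] = 29, contradiction.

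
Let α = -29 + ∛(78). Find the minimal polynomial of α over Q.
m_α(x) = x^3 + 87x^2 + 2523x + 24311

Set β = α + 29 = ∛(78), so β^3 = 78. Then (α + 29)^3 - 78 = 0, i.e. α is a root of g(x) = (x + 29)^3 - 78 = x^3 + 87x^2 + 2523x + 24311. Since g(x) = h(x + 29) where h(x) = x^3 - 78, and h is irreducible over Q (because 78 is not a perfect cube, so h has no rational root, and a monic cubic with no rational root is irreducible), g is also irreducible (irreducibility is preserved under the substitution x → x + 29). Hence m_α(x) = x^3 + 87x^2 + 2523x + 24311.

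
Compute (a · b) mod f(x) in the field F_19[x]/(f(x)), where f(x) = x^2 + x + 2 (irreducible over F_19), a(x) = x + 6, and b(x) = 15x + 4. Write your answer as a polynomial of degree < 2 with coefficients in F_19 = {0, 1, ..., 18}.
a · b ≡ 3x + 13 (mod f(x))

Multiply in F_19[x]: a(x)·b(x) = (x + 6)·(15x + 4) = 15x^2 + 18x + 5. This has degree ≥ 2, so divide by f(x) over F_19: 15x^2 + 18x + 5 = (15)·(x^2 + x + 2) + (3x + 13). Hence a·b ≡ 3x + 13 (mod f). (F_19[x]/(f) is a field with 19^2 = 361 elements since f is irreducible of degree 2.)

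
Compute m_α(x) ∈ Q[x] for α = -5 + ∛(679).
m_α(x) = x^3 + 15x^2 + 75x - 554

Set β = α + 5 = ∛(679), so β^3 = 679. Then (α + 5)^3 - 679 = 0, i.e. α is a root of g(x) = (x + 5)^3 - 679 = x^3 + 15x^2 + 75x - 554. Since g(x) = h(x + 5) where h(x) = x^3 - 679, and h is irreducible over Q (because 679 is not a perfect cube, so h has no rational root, and a monic cubic with no rational root is irreducible), g is also irreducible (irreducibility is preserved under the substitution x → x + 5). Hence m_α(x) = x^3 + 15x^2 + 75x - 554.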